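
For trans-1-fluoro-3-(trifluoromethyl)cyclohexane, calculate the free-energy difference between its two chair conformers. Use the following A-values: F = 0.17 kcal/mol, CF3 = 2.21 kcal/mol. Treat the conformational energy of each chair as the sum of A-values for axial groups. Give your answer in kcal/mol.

2.04 kcal/mol

C1 and C3 have the same parity, so for the trans isomer the two substituents are one axial and one equatorial in each chair.
Chair I (fluoro axial, trifluoromethyl equatorial): E = 0.17 kcal/mol.
Chair II (fluoro equatorial, trifluoromethyl axial): E = 2.21 kcal/mol.
ΔE = 2.21 − 0.17 = 2.04 kcal/mol; chair I is more stable.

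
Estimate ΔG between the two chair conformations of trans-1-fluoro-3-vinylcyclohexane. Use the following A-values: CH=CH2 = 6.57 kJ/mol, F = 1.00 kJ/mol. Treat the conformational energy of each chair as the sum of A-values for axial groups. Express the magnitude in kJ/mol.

C1 and C3 have the same parity, so for the trans isomer the two substituents are one axial and one equatorial in each chair.
Chair I (vinyl axial, fluoro equatorial): E = 6.57 kJ/mol.
Chair II (vinyl equatorial, fluoro axial): E = 1.00 kJ/mol.
ΔE = 6.57 − 1.00 = 5.57 kJ/mol; chair II is more stable.

5.57 kJ/mol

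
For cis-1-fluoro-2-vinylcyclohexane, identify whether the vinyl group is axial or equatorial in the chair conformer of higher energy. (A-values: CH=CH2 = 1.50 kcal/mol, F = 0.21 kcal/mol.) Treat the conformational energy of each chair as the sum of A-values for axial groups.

C1 and C2 have opposite parity, so for the cis isomer the two substituents are one axial and one equatorial in each chair.
Chair I (vinyl axial, fluoro equatorial): E = 1.50 kcal/mol.
Chair II (vinyl equatorial, fluoro axial): E = 0.21 kcal/mol.
Chair I is the less stable (higher-energy) conformer, and in that chair the vinyl group is axial.

axial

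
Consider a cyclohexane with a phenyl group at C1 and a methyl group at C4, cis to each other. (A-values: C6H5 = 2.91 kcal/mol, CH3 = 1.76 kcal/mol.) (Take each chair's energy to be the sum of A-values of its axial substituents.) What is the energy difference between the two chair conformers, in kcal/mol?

C1 and C4 have opposite parity, so for the cis isomer the two substituents are one axial and one equatorial in each chair.
Chair I (phenyl axial, methyl equatorial): E = 2.91 kcal/mol.
Chair II (phenyl equatorial, methyl axial): E = 1.76 kcal/mol.
ΔE = 2.91 − 1.76 = 1.15 kcal/mol; chair II is more stable.

1.15 kcal/mol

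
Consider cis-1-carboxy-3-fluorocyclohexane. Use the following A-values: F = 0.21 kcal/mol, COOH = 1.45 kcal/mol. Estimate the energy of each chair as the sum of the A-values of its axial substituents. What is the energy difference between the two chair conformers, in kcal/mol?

C1 and C3 have the same parity, so for the cis isomer the two substituents are e,e in one chair and a,a in the other.
Chair I (fluoro axial, carboxyl axial): E = 1.66 kcal/mol.
Chair II (fluoro equatorial, carboxyl equatorial): E = 0.00 kcal/mol.
ΔE = 1.66 − 0.00 = 1.66 kcal/mol; chair II is more stable.

1.66 kcal/mol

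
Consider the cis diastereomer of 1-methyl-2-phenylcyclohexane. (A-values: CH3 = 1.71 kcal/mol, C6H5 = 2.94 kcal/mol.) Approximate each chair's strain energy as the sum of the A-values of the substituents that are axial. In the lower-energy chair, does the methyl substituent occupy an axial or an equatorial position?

C1 and C2 have opposite parity, so for the cis isomer the two substituents are one axial and one equatorial in each chair.
Chair I (methyl axial, phenyl equatorial): E = 1.71 kcal/mol.
Chair II (methyl equatorial, phenyl axial): E = 2.94 kcal/mol.
Chair I is the more stable (lower-energy) conformer, and in that chair the methyl group is axial.

axial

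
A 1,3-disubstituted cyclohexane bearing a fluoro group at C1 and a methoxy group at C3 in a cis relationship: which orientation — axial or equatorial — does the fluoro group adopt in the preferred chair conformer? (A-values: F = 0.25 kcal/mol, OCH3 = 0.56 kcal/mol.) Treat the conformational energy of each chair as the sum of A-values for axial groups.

C1 and C3 have the same parity, so for the cis isomer the two substituents are e,e in one chair and a,a in the other.
Chair I (fluoro axial, methoxy axial): E = 0.81 kcal/mol.
Chair II (fluoro equatorial, methoxy equatorial): E = 0.00 kcal/mol.
Chair II is the more stable (lower-energy) conformer, and in that chair the fluoro group is equatorial.

equatorial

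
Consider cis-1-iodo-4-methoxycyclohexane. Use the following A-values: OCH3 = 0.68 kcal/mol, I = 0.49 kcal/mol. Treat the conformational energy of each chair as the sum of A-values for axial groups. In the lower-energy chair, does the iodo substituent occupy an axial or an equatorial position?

C1 and C4 have opposite parity, so for the cis isomer the two substituents are one axial and one equatorial in each chair.
Chair I (methoxy axial, iodo equatorial): E = 0.68 kcal/mol.
Chair II (methoxy equatorial, iodo axial): E = 0.49 kcal/mol.
Chair II is the more stable (lower-energy) conformer, and in that chair the iodo group is axial.

axial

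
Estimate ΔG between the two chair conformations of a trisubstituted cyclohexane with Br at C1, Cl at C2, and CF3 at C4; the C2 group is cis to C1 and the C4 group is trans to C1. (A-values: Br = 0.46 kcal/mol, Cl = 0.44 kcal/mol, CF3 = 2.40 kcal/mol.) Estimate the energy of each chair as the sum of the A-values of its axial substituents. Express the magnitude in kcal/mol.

2.42 kcal/mol

Chair I (bromo axial, chloro equatorial, trifluoromethyl axial): E = 2.86 kcal/mol.
Chair II (bromo equatorial, chloro axial, trifluoromethyl equatorial): E = 0.44 kcal/mol.
ΔE = 2.86 − 0.44 = 2.42 kcal/mol; chair II is more stable.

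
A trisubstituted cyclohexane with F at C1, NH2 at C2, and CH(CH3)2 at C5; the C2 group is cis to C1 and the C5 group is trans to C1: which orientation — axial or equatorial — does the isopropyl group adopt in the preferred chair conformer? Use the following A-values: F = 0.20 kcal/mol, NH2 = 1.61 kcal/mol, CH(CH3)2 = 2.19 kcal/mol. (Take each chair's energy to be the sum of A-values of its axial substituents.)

equatorial

Chair I (fluoro axial, amino equatorial, isopropyl equatorial): E = 0.20 kcal/mol.
Chair II (fluoro equatorial, amino axial, isopropyl axial): E = 3.80 kcal/mol.
Chair I is the more stable (lower-energy) conformer, and in that chair the isopropyl group is equatorial.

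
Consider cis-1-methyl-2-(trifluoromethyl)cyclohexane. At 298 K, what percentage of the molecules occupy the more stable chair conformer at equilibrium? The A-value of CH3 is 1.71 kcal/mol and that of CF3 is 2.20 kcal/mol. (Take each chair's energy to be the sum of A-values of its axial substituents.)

C1 and C2 have opposite parity, so for the cis isomer the two substituents are one axial and one equatorial in each chair.
Chair I (methyl axial, trifluoromethyl equatorial): E = 1.71 kcal/mol; chair II (methyl equatorial, trifluoromethyl axial): E = 2.20 kcal/mol.
ΔG = 0.49 kcal/mol between the two chairs.
K = exp(ΔG/RT) with R = 1.987×10⁻³ kcal mol⁻¹ K⁻¹ and T = 298 K gives K ≈ 2.29.
Fraction in the lower-energy chair = K/(K+1) = 69.6%.

69.6%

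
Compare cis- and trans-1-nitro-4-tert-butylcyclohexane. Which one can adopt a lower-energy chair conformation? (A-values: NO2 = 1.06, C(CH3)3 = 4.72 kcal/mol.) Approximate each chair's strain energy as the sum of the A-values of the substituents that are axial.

trans

At 1,4 positions (parity opposite): cis → (a,e or e,a); trans → (e,e or a,a).
Best chair for cis: E = 1.06 kcal/mol; best chair for trans: E = 0.00 kcal/mol.
The trans isomer is lower by 1.06 kcal/mol.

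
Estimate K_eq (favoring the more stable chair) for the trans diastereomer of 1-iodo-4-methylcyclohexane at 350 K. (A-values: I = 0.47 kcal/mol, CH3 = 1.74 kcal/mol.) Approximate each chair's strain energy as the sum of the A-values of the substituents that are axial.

K ≈ 24.0

C1 and C4 have opposite parity, so for the trans isomer the two substituents are e,e in one chair and a,a in the other.
Chair I (iodo axial, methyl axial): E = 2.21 kcal/mol; chair II (iodo equatorial, methyl equatorial): E = 0.00 kcal/mol.
ΔG = 2.21 kcal/mol between the two chairs.
K = exp(ΔG/RT) with R = 1.987×10⁻³ kcal mol⁻¹ K⁻¹ and T = 350 K gives K ≈ 24.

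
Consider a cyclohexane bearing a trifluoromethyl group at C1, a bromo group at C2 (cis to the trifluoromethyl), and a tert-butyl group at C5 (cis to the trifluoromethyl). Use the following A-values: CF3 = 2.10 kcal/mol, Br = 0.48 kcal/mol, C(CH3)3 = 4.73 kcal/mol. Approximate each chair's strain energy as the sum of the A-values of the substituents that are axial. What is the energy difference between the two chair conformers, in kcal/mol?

Chair I (trifluoromethyl axial, bromo equatorial, tert-butyl axial): E = 6.83 kcal/mol.
Chair II (trifluoromethyl equatorial, bromo axial, tert-butyl equatorial): E = 0.48 kcal/mol.
ΔE = 6.83 − 0.48 = 6.35 kcal/mol; chair II is more stable.

6.35 kcal/mol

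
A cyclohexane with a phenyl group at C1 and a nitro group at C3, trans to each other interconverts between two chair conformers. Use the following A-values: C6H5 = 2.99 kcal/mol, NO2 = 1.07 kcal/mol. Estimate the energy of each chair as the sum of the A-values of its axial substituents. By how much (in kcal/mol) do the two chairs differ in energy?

1.92 kcal/mol

C1 and C3 have the same parity, so for the trans isomer the two substituents are one axial and one equatorial in each chair.
Chair I (phenyl axial, nitro equatorial): E = 2.99 kcal/mol.
Chair II (phenyl equatorial, nitro axial): E = 1.07 kcal/mol.
ΔE = 2.99 − 1.07 = 1.92 kcal/mol; chair II is more stable.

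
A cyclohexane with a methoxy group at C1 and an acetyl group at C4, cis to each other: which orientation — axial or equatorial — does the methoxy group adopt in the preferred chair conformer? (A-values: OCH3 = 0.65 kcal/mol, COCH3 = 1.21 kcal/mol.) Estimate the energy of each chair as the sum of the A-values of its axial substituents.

axial

C1 and C4 have opposite parity, so for the cis isomer the two substituents are one axial and one equatorial in each chair.
Chair I (methoxy axial, acetyl equatorial): E = 0.65 kcal/mol.
Chair II (methoxy equatorial, acetyl axial): E = 1.21 kcal/mol.
Chair I is the more stable (lower-energy) conformer, and in that chair the methoxy group is axial.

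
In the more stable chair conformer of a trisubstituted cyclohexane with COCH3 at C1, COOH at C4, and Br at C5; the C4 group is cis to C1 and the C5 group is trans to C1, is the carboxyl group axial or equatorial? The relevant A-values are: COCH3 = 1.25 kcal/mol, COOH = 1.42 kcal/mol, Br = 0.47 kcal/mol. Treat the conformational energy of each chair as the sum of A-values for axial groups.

equatorial

Chair I (acetyl axial, carboxyl equatorial, bromo equatorial): E = 1.25 kcal/mol.
Chair II (acetyl equatorial, carboxyl axial, bromo axial): E = 1.89 kcal/mol.
Chair I is the more stable (lower-energy) conformer, and in that chair the carboxyl group is equatorial.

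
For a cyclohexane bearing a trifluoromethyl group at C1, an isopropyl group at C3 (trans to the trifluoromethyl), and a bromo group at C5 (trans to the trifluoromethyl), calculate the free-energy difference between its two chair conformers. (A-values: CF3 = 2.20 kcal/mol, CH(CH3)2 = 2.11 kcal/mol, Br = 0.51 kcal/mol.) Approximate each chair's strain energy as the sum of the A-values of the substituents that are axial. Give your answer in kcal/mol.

0.42 kcal/mol

Chair I (trifluoromethyl axial, isopropyl equatorial, bromo equatorial): E = 2.20 kcal/mol.
Chair II (trifluoromethyl equatorial, isopropyl axial, bromo axial): E = 2.62 kcal/mol.
ΔE = 2.62 − 2.20 = 0.42 kcal/mol; chair I is more stable.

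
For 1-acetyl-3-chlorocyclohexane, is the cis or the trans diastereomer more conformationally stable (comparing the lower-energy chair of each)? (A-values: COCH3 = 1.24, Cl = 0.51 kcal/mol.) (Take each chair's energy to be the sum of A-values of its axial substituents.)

cis

At 1,3 positions (parity same): cis → (e,e or a,a); trans → (a,e or e,a).
Best chair for cis: E = 0.00 kcal/mol; best chair for trans: E = 0.51 kcal/mol.
The cis isomer is lower by 0.51 kcal/mol.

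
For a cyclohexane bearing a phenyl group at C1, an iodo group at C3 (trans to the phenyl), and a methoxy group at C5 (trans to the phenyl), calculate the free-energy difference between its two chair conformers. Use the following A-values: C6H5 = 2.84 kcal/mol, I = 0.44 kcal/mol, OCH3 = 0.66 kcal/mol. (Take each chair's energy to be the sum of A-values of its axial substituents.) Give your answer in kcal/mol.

Chair I (phenyl axial, iodo equatorial, methoxy equatorial): E = 2.84 kcal/mol.
Chair II (phenyl equatorial, iodo axial, methoxy axial): E = 1.10 kcal/mol.
ΔE = 2.84 − 1.10 = 1.74 kcal/mol; chair II is more stable.

1.74 kcal/mol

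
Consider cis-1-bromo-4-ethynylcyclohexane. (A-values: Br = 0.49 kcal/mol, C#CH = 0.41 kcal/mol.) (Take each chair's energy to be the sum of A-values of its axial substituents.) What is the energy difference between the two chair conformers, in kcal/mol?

C1 and C4 have opposite parity, so for the cis isomer the two substituents are one axial and one equatorial in each chair.
Chair I (bromo axial, ethynyl equatorial): E = 0.49 kcal/mol.
Chair II (bromo equatorial, ethynyl axial): E = 0.41 kcal/mol.
ΔE = 0.49 − 0.41 = 0.08 kcal/mol; chair II is more stable.

0.08 kcal/mol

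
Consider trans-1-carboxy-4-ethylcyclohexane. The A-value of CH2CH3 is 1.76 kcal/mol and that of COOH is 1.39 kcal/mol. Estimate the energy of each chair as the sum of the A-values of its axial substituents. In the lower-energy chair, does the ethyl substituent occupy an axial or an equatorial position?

equatorial

C1 and C4 have opposite parity, so for the trans isomer the two substituents are e,e in one chair and a,a in the other.
Chair I (ethyl axial, carboxyl axial): E = 3.15 kcal/mol.
Chair II (ethyl equatorial, carboxyl equatorial): E = 0.00 kcal/mol.
Chair II is the more stable (lower-energy) conformer, and in that chair the ethyl group is equatorial.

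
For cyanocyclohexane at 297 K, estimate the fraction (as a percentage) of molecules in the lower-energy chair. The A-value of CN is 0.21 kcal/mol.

One chair has the cyano group axial (E = 0.21 kcal/mol) and the other has it equatorial (E = 0).
ΔG = 0.21 kcal/mol between the two chairs.
K = exp(ΔG/RT) with R = 1.987×10⁻³ kcal mol⁻¹ K⁻¹ and T = 297 K gives K ≈ 1.43.
Fraction in the lower-energy chair = K/(K+1) = 58.8%.

58.8%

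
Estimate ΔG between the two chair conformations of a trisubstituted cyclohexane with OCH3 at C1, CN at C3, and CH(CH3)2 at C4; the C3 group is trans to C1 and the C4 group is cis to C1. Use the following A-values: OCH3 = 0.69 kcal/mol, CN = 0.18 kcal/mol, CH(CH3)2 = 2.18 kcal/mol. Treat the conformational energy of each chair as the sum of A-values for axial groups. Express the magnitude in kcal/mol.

Chair I (methoxy axial, cyano equatorial, isopropyl equatorial): E = 0.69 kcal/mol.
Chair II (methoxy equatorial, cyano axial, isopropyl axial): E = 2.36 kcal/mol.
ΔE = 2.36 − 0.69 = 1.67 kcal/mol; chair I is more stable.

1.67 kcal/mol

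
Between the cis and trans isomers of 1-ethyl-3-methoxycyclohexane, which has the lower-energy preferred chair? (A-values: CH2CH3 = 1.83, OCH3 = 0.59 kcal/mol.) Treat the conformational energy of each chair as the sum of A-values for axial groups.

At 1,3 positions (parity same): cis → (e,e or a,a); trans → (a,e or e,a).
Best chair for cis: E = 0.00 kcal/mol; best chair for trans: E = 0.59 kcal/mol.
The cis isomer is lower by 0.59 kcal/mol.

cis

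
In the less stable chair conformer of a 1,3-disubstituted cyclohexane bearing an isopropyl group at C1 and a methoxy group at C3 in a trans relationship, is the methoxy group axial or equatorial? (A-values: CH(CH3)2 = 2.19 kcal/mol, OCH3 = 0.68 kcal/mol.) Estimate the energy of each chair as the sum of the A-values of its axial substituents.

C1 and C3 have the same parity, so for the trans isomer the two substituents are one axial and one equatorial in each chair.
Chair I (isopropyl axial, methoxy equatorial): E = 2.19 kcal/mol.
Chair II (isopropyl equatorial, methoxy axial): E = 0.68 kcal/mol.
Chair I is the less stable (higher-energy) conformer, and in that chair the methoxy group is equatorial.

equatorial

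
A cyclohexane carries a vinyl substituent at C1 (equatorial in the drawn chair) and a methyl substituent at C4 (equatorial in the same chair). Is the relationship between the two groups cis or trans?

C1 and C4 have opposite parity, so their axial bonds point in opposite directions.
With opposite-parity carbons, two substituents on the same face are one axial and one equatorial; opposite faces give both axial or both equatorial.
Here the groups are equatorial/equatorial → opposite face → trans.

trans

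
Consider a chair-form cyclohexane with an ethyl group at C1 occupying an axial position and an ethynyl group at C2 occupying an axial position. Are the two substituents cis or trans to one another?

trans

C1 and C2 have opposite parity, so their axial bonds point in opposite directions.
With opposite-parity carbons, two substituents on the same face are one axial and one equatorial; opposite faces give both axial or both equatorial.
Here the groups are axial/axial → opposite face → trans.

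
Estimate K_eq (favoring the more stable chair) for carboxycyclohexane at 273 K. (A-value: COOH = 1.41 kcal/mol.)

K ≈ 13.5

One chair has the carboxyl group axial (E = 1.41 kcal/mol) and the other has it equatorial (E = 0).
ΔG = 1.41 kcal/mol between the two chairs.
K = exp(ΔG/RT) with R = 1.987×10⁻³ kcal mol⁻¹ K⁻¹ and T = 273 K gives K ≈ 13.5.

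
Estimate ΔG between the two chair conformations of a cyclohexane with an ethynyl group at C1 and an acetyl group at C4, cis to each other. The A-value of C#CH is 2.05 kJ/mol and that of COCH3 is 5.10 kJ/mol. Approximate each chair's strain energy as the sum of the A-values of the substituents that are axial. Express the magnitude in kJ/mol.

C1 and C4 have opposite parity, so for the cis isomer the two substituents are one axial and one equatorial in each chair.
Chair I (ethynyl axial, acetyl equatorial): E = 2.05 kJ/mol.
Chair II (ethynyl equatorial, acetyl axial): E = 5.10 kJ/mol.
ΔE = 5.10 − 2.05 = 3.05 kJ/mol; chair I is more stable.

3.05 kJ/mol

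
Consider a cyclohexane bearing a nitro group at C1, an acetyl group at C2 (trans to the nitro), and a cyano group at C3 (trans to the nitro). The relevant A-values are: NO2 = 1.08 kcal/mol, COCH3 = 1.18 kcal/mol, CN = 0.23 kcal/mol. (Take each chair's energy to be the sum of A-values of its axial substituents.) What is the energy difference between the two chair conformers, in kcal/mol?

2.03 kcal/mol

Chair I (nitro axial, acetyl axial, cyano equatorial): E = 2.26 kcal/mol.
Chair II (nitro equatorial, acetyl equatorial, cyano axial): E = 0.23 kcal/mol.
ΔE = 2.26 − 0.23 = 2.03 kcal/mol; chair II is more stable.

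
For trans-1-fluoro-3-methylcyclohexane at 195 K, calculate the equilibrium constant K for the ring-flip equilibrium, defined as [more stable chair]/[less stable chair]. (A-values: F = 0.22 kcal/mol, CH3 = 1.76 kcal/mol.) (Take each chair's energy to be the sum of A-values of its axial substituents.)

C1 and C3 have the same parity, so for the trans isomer the two substituents are one axial and one equatorial in each chair.
Chair I (fluoro axial, methyl equatorial): E = 0.22 kcal/mol; chair II (fluoro equatorial, methyl axial): E = 1.76 kcal/mol.
ΔG = 1.54 kcal/mol between the two chairs.
K = exp(ΔG/RT) with R = 1.987×10⁻³ kcal mol⁻¹ K⁻¹ and T = 195 K gives K ≈ 53.2.

K ≈ 53.2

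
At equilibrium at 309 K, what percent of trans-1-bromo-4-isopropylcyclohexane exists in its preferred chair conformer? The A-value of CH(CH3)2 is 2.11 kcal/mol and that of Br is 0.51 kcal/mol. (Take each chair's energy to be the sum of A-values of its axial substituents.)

C1 and C4 have opposite parity, so for the trans isomer the two substituents are e,e in one chair and a,a in the other.
Chair I (isopropyl axial, bromo axial): E = 2.62 kcal/mol; chair II (isopropyl equatorial, bromo equatorial): E = 0.00 kcal/mol.
ΔG = 2.62 kcal/mol between the two chairs.
K = exp(ΔG/RT) with R = 1.987×10⁻³ kcal mol⁻¹ K⁻¹ and T = 309 K gives K ≈ 71.3.
Fraction in the lower-energy chair = K/(K+1) = 98.6%.

98.6%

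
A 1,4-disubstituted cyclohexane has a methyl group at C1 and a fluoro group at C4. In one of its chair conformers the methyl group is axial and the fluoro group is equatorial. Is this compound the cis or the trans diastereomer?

cis

C1 and C4 have opposite parity, so their axial bonds point in opposite directions.
With opposite-parity carbons, two substituents on the same face are one axial and one equatorial; opposite faces give both axial or both equatorial.
Here the groups are axial/equatorial → same face → cis.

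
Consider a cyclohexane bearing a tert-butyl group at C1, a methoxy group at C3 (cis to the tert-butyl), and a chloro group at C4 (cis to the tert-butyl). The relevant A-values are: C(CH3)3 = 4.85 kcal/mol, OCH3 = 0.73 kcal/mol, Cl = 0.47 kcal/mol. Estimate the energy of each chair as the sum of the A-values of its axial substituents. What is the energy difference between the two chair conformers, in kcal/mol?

5.11 kcal/mol

Chair I (tert-butyl axial, methoxy axial, chloro equatorial): E = 5.58 kcal/mol.
Chair II (tert-butyl equatorial, methoxy equatorial, chloro axial): E = 0.47 kcal/mol.
ΔE = 5.58 − 0.47 = 5.11 kcal/mol; chair II is more stable.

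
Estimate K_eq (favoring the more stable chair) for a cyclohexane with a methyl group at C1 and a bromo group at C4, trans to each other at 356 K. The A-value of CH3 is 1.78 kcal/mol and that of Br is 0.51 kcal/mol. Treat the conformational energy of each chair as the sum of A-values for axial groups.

C1 and C4 have opposite parity, so for the trans isomer the two substituents are e,e in one chair and a,a in the other.
Chair I (methyl axial, bromo axial): E = 2.29 kcal/mol; chair II (methyl equatorial, bromo equatorial): E = 0.00 kcal/mol.
ΔG = 2.29 kcal/mol between the two chairs.
K = exp(ΔG/RT) with R = 1.987×10⁻³ kcal mol⁻¹ K⁻¹ and T = 356 K gives K ≈ 25.5.

K ≈ 25.5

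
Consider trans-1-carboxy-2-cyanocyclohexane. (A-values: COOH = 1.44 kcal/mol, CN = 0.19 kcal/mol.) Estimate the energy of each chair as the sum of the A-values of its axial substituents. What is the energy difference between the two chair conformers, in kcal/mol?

1.63 kcal/mol

C1 and C2 have opposite parity, so for the trans isomer the two substituents are e,e in one chair and a,a in the other.
Chair I (carboxyl axial, cyano axial): E = 1.63 kcal/mol.
Chair II (carboxyl equatorial, cyano equatorial): E = 0.00 kcal/mol.
ΔE = 1.63 − 0.00 = 1.63 kcal/mol; chair II is more stable.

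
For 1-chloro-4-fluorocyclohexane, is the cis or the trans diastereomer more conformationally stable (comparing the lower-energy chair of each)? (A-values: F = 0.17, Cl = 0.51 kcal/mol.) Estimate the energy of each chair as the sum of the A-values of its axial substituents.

trans

At 1,4 positions (parity opposite): cis → (a,e or e,a); trans → (e,e or a,a).
Best chair for cis: E = 0.17 kcal/mol; best chair for trans: E = 0.00 kcal/mol.
The trans isomer is lower by 0.17 kcal/mol.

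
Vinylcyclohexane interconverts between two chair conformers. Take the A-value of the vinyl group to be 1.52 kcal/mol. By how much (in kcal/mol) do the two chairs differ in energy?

1.52 kcal/mol

A monosubstituted cyclohexane has one chair with the vinyl group axial (E = A = 1.52 kcal/mol) and one with it equatorial (E = 0).
ΔE = 1.52 − 0 = 1.52 kcal/mol.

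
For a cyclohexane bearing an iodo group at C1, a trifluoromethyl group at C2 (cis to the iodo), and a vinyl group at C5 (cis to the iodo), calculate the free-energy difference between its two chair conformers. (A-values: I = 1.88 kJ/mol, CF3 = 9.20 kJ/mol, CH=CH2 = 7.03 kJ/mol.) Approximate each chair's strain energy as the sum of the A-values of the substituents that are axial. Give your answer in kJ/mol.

0.29 kJ/mol

Chair I (iodo axial, trifluoromethyl equatorial, vinyl axial): E = 8.91 kJ/mol.
Chair II (iodo equatorial, trifluoromethyl axial, vinyl equatorial): E = 9.20 kJ/mol.
ΔE = 9.20 − 8.91 = 0.29 kJ/mol; chair I is more stable.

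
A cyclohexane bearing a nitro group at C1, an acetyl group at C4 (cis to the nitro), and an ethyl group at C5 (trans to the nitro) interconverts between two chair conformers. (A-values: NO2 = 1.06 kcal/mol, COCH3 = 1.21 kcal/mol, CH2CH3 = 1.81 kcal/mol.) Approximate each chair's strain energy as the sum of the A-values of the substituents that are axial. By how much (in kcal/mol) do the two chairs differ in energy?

1.96 kcal/mol

Chair I (nitro axial, acetyl equatorial, ethyl equatorial): E = 1.06 kcal/mol.
Chair II (nitro equatorial, acetyl axial, ethyl axial): E = 3.02 kcal/mol.
ΔE = 3.02 − 1.06 = 1.96 kcal/mol; chair I is more stable.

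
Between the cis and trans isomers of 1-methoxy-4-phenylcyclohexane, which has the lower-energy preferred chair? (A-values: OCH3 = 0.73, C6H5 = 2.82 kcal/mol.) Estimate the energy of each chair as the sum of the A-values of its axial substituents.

trans

At 1,4 positions (parity opposite): cis → (a,e or e,a); trans → (e,e or a,a).
Best chair for cis: E = 0.73 kcal/mol; best chair for trans: E = 0.00 kcal/mol.
The trans isomer is lower by 0.73 kcal/mol.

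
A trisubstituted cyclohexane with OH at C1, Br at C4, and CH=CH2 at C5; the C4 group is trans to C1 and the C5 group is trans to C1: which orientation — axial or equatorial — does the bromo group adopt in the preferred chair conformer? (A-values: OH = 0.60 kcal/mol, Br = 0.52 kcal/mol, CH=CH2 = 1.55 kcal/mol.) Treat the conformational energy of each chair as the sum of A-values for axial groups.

axial

Chair I (hydroxyl axial, bromo axial, vinyl equatorial): E = 1.12 kcal/mol.
Chair II (hydroxyl equatorial, bromo equatorial, vinyl axial): E = 1.55 kcal/mol.
Chair I is the more stable (lower-energy) conformer, and in that chair the bromo group is axial.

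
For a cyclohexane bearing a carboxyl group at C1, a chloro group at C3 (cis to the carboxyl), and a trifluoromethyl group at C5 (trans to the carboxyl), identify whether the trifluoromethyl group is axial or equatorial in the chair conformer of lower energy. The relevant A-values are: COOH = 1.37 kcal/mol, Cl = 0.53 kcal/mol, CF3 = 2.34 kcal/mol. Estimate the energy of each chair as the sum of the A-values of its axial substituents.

equatorial

Chair I (carboxyl axial, chloro axial, trifluoromethyl equatorial): E = 1.90 kcal/mol.
Chair II (carboxyl equatorial, chloro equatorial, trifluoromethyl axial): E = 2.34 kcal/mol.
Chair I is the more stable (lower-energy) conformer, and in that chair the trifluoromethyl group is equatorial.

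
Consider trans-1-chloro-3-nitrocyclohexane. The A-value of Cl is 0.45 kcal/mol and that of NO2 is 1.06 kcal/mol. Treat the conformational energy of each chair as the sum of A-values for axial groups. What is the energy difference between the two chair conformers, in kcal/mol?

0.61 kcal/mol

C1 and C3 have the same parity, so for the trans isomer the two substituents are one axial and one equatorial in each chair.
Chair I (chloro axial, nitro equatorial): E = 0.45 kcal/mol.
Chair II (chloro equatorial, nitro axial): E = 1.06 kcal/mol.
ΔE = 1.06 − 0.45 = 0.61 kcal/mol; chair I is more stable.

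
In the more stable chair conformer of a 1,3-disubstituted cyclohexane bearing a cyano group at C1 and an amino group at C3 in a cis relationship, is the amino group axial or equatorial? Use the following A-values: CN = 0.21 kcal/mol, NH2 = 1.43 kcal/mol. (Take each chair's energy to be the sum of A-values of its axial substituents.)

equatorial

C1 and C3 have the same parity, so for the cis isomer the two substituents are e,e in one chair and a,a in the other.
Chair I (cyano axial, amino axial): E = 1.64 kcal/mol.
Chair II (cyano equatorial, amino equatorial): E = 0.00 kcal/mol.
Chair II is the more stable (lower-energy) conformer, and in that chair the amino group is equatorial.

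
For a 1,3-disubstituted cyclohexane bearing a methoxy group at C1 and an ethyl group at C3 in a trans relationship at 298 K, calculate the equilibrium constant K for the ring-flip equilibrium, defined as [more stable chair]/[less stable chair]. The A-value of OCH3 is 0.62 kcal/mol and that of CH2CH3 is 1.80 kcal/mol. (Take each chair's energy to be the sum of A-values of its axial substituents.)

C1 and C3 have the same parity, so for the trans isomer the two substituents are one axial and one equatorial in each chair.
Chair I (methoxy axial, ethyl equatorial): E = 0.62 kcal/mol; chair II (methoxy equatorial, ethyl axial): E = 1.80 kcal/mol.
ΔG = 1.18 kcal/mol between the two chairs.
K = exp(ΔG/RT) with R = 1.987×10⁻³ kcal mol⁻¹ K⁻¹ and T = 298 K gives K ≈ 7.34.

K ≈ 7.34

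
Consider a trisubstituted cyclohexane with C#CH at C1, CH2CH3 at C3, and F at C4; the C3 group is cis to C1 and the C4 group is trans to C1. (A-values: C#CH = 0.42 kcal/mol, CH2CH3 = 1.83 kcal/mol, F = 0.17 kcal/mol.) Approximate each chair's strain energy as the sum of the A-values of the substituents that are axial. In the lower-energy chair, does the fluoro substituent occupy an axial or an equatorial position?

equatorial

Chair I (ethynyl axial, ethyl axial, fluoro axial): E = 2.42 kcal/mol.
Chair II (ethynyl equatorial, ethyl equatorial, fluoro equatorial): E = 0.00 kcal/mol.
Chair II is the more stable (lower-energy) conformer, and in that chair the fluoro group is equatorial.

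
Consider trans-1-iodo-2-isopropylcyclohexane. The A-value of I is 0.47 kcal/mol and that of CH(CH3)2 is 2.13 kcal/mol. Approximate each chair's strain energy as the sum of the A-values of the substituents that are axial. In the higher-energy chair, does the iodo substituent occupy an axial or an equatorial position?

C1 and C2 have opposite parity, so for the trans isomer the two substituents are e,e in one chair and a,a in the other.
Chair I (iodo axial, isopropyl axial): E = 2.60 kcal/mol.
Chair II (iodo equatorial, isopropyl equatorial): E = 0.00 kcal/mol.
Chair I is the less stable (higher-energy) conformer, and in that chair the iodo group is axial.

axial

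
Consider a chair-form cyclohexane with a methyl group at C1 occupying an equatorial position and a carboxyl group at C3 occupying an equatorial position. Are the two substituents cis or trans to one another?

C1 and C3 have the same parity, so their axial bonds point in the same direction.
With same-parity carbons, two substituents on the same face are both axial or both equatorial; opposite faces give one of each.
Here the groups are equatorial/equatorial → same face → cis.

cis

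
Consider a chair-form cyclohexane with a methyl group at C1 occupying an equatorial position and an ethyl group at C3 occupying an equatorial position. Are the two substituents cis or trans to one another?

cis

C1 and C3 have the same parity, so their axial bonds point in the same direction.
With same-parity carbons, two substituents on the same face are both axial or both equatorial; opposite faces give one of each.
Here the groups are equatorial/equatorial → same face → cis.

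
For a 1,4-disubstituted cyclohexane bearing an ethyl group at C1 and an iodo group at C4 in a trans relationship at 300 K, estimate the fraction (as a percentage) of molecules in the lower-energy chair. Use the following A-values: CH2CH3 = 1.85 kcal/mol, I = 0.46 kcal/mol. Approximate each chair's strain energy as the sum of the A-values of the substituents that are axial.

98.0%

C1 and C4 have opposite parity, so for the trans isomer the two substituents are e,e in one chair and a,a in the other.
Chair I (ethyl axial, iodo axial): E = 2.31 kcal/mol; chair II (ethyl equatorial, iodo equatorial): E = 0.00 kcal/mol.
ΔG = 2.31 kcal/mol between the two chairs.
K = exp(ΔG/RT) with R = 1.987×10⁻³ kcal mol⁻¹ K⁻¹ and T = 300 K gives K ≈ 48.2.
Fraction in the lower-energy chair = K/(K+1) = 98.0%.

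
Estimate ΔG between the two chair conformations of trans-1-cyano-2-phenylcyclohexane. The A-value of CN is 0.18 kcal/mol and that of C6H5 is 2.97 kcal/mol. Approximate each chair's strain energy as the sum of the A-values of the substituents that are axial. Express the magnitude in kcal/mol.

3.15 kcal/mol

C1 and C2 have opposite parity, so for the trans isomer the two substituents are e,e in one chair and a,a in the other.
Chair I (cyano axial, phenyl axial): E = 3.15 kcal/mol.
Chair II (cyano equatorial, phenyl equatorial): E = 0.00 kcal/mol.
ΔE = 3.15 − 0.00 = 3.15 kcal/mol; chair II is more stable.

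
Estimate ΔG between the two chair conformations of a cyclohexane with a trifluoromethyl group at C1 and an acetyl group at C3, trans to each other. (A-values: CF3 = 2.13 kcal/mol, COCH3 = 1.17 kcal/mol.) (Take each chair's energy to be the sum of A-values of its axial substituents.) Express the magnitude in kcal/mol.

0.96 kcal/mol

C1 and C3 have the same parity, so for the trans isomer the two substituents are one axial and one equatorial in each chair.
Chair I (trifluoromethyl axial, acetyl equatorial): E = 2.13 kcal/mol.
Chair II (trifluoromethyl equatorial, acetyl axial): E = 1.17 kcal/mol.
ΔE = 2.13 − 1.17 = 0.96 kcal/mol; chair II is more stable.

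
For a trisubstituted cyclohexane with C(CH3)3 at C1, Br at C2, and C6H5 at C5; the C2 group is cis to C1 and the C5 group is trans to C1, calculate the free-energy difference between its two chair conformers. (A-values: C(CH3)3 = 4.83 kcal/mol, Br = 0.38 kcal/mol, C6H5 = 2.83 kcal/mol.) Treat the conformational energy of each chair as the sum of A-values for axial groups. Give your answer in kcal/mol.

Chair I (tert-butyl axial, bromo equatorial, phenyl equatorial): E = 4.83 kcal/mol.
Chair II (tert-butyl equatorial, bromo axial, phenyl axial): E = 3.21 kcal/mol.
ΔE = 4.83 − 3.21 = 1.62 kcal/mol; chair II is more stable.

1.62 kcal/mol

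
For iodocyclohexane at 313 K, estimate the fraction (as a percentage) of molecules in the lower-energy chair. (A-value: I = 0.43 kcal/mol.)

66.6%

One chair has the iodo group axial (E = 0.43 kcal/mol) and the other has it equatorial (E = 0).
ΔG = 0.43 kcal/mol between the two chairs.
K = exp(ΔG/RT) with R = 1.987×10⁻³ kcal mol⁻¹ K⁻¹ and T = 313 K gives K ≈ 2.
Fraction in the lower-energy chair = K/(K+1) = 66.6%.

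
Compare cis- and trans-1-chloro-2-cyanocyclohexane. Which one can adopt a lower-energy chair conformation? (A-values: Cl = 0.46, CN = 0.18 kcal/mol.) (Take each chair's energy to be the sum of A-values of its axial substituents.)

At 1,2 positions (parity opposite): cis → (a,e or e,a); trans → (e,e or a,a).
Best chair for cis: E = 0.18 kcal/mol; best chair for trans: E = 0.00 kcal/mol.
The trans isomer is lower by 0.18 kcal/mol.

trans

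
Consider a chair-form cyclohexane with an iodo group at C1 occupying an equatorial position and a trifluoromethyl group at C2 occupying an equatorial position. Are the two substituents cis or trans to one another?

C1 and C2 have opposite parity, so their axial bonds point in opposite directions.
With opposite-parity carbons, two substituents on the same face are one axial and one equatorial; opposite faces give both axial or both equatorial.
Here the groups are equatorial/equatorial → opposite face → trans.

trans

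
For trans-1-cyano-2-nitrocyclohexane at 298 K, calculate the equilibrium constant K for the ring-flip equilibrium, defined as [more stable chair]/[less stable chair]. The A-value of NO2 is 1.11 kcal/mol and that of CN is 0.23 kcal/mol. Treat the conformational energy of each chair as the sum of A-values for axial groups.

C1 and C2 have opposite parity, so for the trans isomer the two substituents are e,e in one chair and a,a in the other.
Chair I (nitro axial, cyano axial): E = 1.34 kcal/mol; chair II (nitro equatorial, cyano equatorial): E = 0.00 kcal/mol.
ΔG = 1.34 kcal/mol between the two chairs.
K = exp(ΔG/RT) with R = 1.987×10⁻³ kcal mol⁻¹ K⁻¹ and T = 298 K gives K ≈ 9.61.

K ≈ 9.61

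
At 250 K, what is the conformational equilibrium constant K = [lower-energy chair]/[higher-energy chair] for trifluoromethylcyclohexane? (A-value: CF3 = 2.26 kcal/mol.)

One chair has the trifluoromethyl group axial (E = 2.26 kcal/mol) and the other has it equatorial (E = 0).
ΔG = 2.26 kcal/mol between the two chairs.
K = exp(ΔG/RT) with R = 1.987×10⁻³ kcal mol⁻¹ K⁻¹ and T = 250 K gives K ≈ 94.6.

K ≈ 94.6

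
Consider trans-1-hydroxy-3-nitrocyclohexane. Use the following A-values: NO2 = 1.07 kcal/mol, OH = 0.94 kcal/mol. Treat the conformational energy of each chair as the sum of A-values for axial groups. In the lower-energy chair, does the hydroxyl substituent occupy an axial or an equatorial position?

axial

C1 and C3 have the same parity, so for the trans isomer the two substituents are one axial and one equatorial in each chair.
Chair I (nitro axial, hydroxyl equatorial): E = 1.07 kcal/mol.
Chair II (nitro equatorial, hydroxyl axial): E = 0.94 kcal/mol.
Chair II is the more stable (lower-energy) conformer, and in that chair the hydroxyl group is axial.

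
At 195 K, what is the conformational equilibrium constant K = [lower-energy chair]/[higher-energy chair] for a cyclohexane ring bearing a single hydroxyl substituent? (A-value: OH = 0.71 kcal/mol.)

K ≈ 6.25

One chair has the hydroxyl group axial (E = 0.71 kcal/mol) and the other has it equatorial (E = 0).
ΔG = 0.71 kcal/mol between the two chairs.
K = exp(ΔG/RT) with R = 1.987×10⁻³ kcal mol⁻¹ K⁻¹ and T = 195 K gives K ≈ 6.25.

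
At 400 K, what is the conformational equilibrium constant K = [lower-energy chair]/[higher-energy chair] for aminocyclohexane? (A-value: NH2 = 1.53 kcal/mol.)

K ≈ 6.86

One chair has the amino group axial (E = 1.53 kcal/mol) and the other has it equatorial (E = 0).
ΔG = 1.53 kcal/mol between the two chairs.
K = exp(ΔG/RT) with R = 1.987×10⁻³ kcal mol⁻¹ K⁻¹ and T = 400 K gives K ≈ 6.86.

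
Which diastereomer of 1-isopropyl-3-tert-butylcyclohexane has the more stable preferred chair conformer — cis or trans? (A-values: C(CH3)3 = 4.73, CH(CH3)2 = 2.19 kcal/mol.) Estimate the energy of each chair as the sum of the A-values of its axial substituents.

At 1,3 positions (parity same): cis → (e,e or a,a); trans → (a,e or e,a).
Best chair for cis: E = 0.00 kcal/mol; best chair for trans: E = 2.19 kcal/mol.
The cis isomer is lower by 2.19 kcal/mol.

cis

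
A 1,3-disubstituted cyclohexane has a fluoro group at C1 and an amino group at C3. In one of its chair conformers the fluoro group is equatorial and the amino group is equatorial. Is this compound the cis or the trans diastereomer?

C1 and C3 have the same parity, so their axial bonds point in the same direction.
With same-parity carbons, two substituents on the same face are both axial or both equatorial; opposite faces give one of each.
Here the groups are equatorial/equatorial → same face → cis.

cis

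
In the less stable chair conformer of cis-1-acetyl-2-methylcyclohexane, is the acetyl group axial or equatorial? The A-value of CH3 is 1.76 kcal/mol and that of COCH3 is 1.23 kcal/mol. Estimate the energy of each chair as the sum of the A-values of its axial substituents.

C1 and C2 have opposite parity, so for the cis isomer the two substituents are one axial and one equatorial in each chair.
Chair I (methyl axial, acetyl equatorial): E = 1.76 kcal/mol.
Chair II (methyl equatorial, acetyl axial): E = 1.23 kcal/mol.
Chair I is the less stable (higher-energy) conformer, and in that chair the acetyl group is equatorial.

equatorial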